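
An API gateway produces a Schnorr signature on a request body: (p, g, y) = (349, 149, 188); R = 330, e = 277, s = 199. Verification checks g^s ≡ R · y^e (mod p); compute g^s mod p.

149^2 = 22201 ≡ 214
149^4 ≡ 214^2 = 45796 ≡ 77
149^8 ≡ 77^2 = 5929 ≡ 345
149^16 ≡ 345^2 = 119025 ≡ 16
149^32 ≡ 16^2 = 256
149^64 ≡ 256^2 = 65536 ≡ 273
149^128 ≡ 273^2 = 74529 ≡ 192
199 = 128 + 64 + 4 + 2 + 1, so 149^199 ≡ 192·273·77·214·149 ≡ 113 (mod 349)

113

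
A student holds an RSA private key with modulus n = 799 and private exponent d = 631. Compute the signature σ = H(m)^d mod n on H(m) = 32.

(H(m))^2 ≡ 32^2 = 1024 ≡ 225
(H(m))^4 ≡ 225^2 = 50625 ≡ 288
(H(m))^8 ≡ 288^2 = 82944 ≡ 647
(H(m))^16 ≡ 647^2 = 418609 ≡ 732
(H(m))^32 ≡ 732^2 = 535824 ≡ 494
(H(m))^64 ≡ 494^2 = 244036 ≡ 341
(H(m))^128 ≡ 341^2 = 116281 ≡ 426
(H(m))^256 ≡ 426^2 = 181476 ≡ 103
(H(m))^512 ≡ 103^2 = 10609 ≡ 222
631 = 512 + 64 + 32 + 16 + 4 + 2 + 1, so (H(m))^631 ≡ 222·341·494·732·288·225·32 ≡ 110 (mod 799)

110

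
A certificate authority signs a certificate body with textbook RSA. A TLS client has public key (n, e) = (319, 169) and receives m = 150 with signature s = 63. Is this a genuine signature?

genuine

s^2 ≡ 63^2 = 3969 ≡ 141
s^4 ≡ 141^2 = 19881 ≡ 103
s^8 ≡ 103^2 = 10609 ≡ 82
s^16 ≡ 82^2 = 6724 ≡ 25
s^32 ≡ 25^2 = 625 ≡ 306
s^64 ≡ 306^2 = 93636 ≡ 169
s^128 ≡ 169^2 = 28561 ≡ 170
169 = 128 + 32 + 8 + 1, so s^169 ≡ 170·306·82·63 ≡ 150 (mod 319)
150 = m, so the signature checks out.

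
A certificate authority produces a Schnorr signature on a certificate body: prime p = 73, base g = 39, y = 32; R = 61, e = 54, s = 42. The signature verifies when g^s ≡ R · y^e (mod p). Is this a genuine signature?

forged

g^s mod p:
Squares mod 73: 39^1≡39, 39^2≡61, 39^4≡71, 39^8≡4, 39^16≡16, 39^32≡37
42 = 32 + 8 + 2, so 39^42 ≡ 37·4·61 ≡ 49 (mod 73)
R · y^e mod p:
Squares mod 73: 32^1≡32, 32^2≡2, 32^4≡4, 32^8≡16, 32^16≡37, 32^32≡55
54 = 32 + 16 + 4 + 2, so 32^54 ≡ 55·37·4·2 ≡ 1 (mod 73)
61·1 = 61 ≡ 61 (mod 73)
49 ≠ 61; the check fails.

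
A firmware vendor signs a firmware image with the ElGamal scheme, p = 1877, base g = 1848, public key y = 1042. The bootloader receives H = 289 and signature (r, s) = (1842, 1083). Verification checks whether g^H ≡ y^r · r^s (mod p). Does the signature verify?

does not verify

Left side g^H mod p:
1848^289 mod 1877 = 1174
Right side y^r · r^s mod p:
1042^1842 mod 1877 = 15
1842^1083 mod 1877 = 1190
15·1190 = 17850 ≡ 957 (mod 1877)
1174 ≠ 957, so verification fails.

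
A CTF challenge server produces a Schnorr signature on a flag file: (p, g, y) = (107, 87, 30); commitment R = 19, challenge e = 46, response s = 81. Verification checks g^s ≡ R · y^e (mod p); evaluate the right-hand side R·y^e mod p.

30^2 = 900 ≡ 44
30^4 ≡ 44^2 = 1936 ≡ 10
30^8 ≡ 10^2 = 100
30^16 ≡ 100^2 = 10000 ≡ 49
30^32 ≡ 49^2 = 2401 ≡ 47
46 = 32 + 8 + 4 + 2, so 30^46 ≡ 47·100·10·44 ≡ 11 (mod 107)
R · y^e ≡ 19·11 = 209 ≡ 102 (mod 107)

102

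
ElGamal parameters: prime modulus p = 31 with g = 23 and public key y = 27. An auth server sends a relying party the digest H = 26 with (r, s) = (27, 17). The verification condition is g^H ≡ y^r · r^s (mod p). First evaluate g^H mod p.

8

23^2 = 529 ≡ 2
23^4 ≡ 2^2 = 4
23^8 ≡ 4^2 = 16
23^16 ≡ 16^2 = 256 ≡ 8
26 = 16 + 8 + 2, so 23^26 ≡ 8·16·2 ≡ 8 (mod 31)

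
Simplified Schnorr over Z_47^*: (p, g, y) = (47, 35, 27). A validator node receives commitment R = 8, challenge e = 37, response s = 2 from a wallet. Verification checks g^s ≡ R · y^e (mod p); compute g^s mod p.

3

35^2 = 1225 ≡ 3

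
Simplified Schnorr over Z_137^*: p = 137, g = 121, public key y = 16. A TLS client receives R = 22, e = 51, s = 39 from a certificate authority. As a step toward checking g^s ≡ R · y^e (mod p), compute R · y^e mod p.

16^51 mod 137 = 1
R · y^e ≡ 22·1 = 22 ≡ 22 (mod 137)

22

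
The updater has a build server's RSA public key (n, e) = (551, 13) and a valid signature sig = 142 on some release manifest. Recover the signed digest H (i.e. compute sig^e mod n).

Squares mod 551: sig^1≡142, sig^2≡328, sig^4≡139, sig^8≡36
13 = 8 + 4 + 1, so sig^13 ≡ 36·139·142 ≡ 329 (mod 551)

329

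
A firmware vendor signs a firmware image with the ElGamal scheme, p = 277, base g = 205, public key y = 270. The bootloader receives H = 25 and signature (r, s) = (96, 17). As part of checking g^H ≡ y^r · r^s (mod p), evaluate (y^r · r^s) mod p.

270^2 = 72900 ≡ 49
270^4 ≡ 49^2 = 2401 ≡ 185
270^8 ≡ 185^2 = 34225 ≡ 154
270^16 ≡ 154^2 = 23716 ≡ 171
270^32 ≡ 171^2 = 29241 ≡ 156
270^64 ≡ 156^2 = 24336 ≡ 237
96 = 64 + 32, so 270^96 ≡ 237·156 ≡ 131 (mod 277)
96^2 = 9216 ≡ 75
96^4 ≡ 75^2 = 5625 ≡ 85
96^8 ≡ 85^2 = 7225 ≡ 23
96^16 ≡ 23^2 = 529 ≡ 252
17 = 16 + 1, so 96^17 ≡ 252·96 ≡ 93 (mod 277)
y^r · r^s ≡ 131·93 = 12183 ≡ 272 (mod 277)

272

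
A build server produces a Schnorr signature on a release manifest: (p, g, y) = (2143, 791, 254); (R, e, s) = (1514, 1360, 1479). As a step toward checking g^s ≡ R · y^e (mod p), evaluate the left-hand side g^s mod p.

791^2 = 625681 ≡ 2068
791^4 ≡ 2068^2 = 4276624 ≡ 1339
791^8 ≡ 1339^2 = 1792921 ≡ 1373
791^16 ≡ 1373^2 = 1885129 ≡ 1432
791^32 ≡ 1432^2 = 2050624 ≡ 1916
791^64 ≡ 1916^2 = 3671056 ≡ 97
791^128 ≡ 97^2 = 9409 ≡ 837
791^256 ≡ 837^2 = 700569 ≡ 1951
791^512 ≡ 1951^2 = 3806401 ≡ 433
791^1024 ≡ 433^2 = 187489 ≡ 1048
1479 = 1024 + 256 + 128 + 64 + 4 + 2 + 1, so 791^1479 ≡ 1048·1951·837·97·1339·2068·791 ≡ 325 (mod 2143)

325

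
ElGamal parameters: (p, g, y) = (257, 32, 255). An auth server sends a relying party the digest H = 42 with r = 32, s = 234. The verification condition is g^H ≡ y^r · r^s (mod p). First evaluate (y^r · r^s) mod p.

4

255^32 mod 257 = 1
32^234 mod 257 = 4
y^r · r^s ≡ 1·4 = 4 ≡ 4 (mod 257)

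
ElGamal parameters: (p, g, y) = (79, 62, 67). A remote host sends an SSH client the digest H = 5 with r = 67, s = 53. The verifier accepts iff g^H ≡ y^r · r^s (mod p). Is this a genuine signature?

genuine

Left side g^H mod p:
62^2 = 3844 ≡ 52
62^4 ≡ 52^2 = 2704 ≡ 18
5 = 4 + 1, so 62^5 ≡ 18·62 ≡ 10 (mod 79)
Right side y^r · r^s mod p:
67^2 = 4489 ≡ 65
67^4 ≡ 65^2 = 4225 ≡ 38
67^8 ≡ 38^2 = 1444 ≡ 22
67^16 ≡ 22^2 = 484 ≡ 10
67^32 ≡ 10^2 = 100 ≡ 21
67^64 ≡ 21^2 = 441 ≡ 46
67 = 64 + 2 + 1, so 67^67 ≡ 46·65·67 ≡ 65 (mod 79)
67^2 = 4489 ≡ 65
67^4 ≡ 65^2 = 4225 ≡ 38
67^8 ≡ 38^2 = 1444 ≡ 22
67^16 ≡ 22^2 = 484 ≡ 10
67^32 ≡ 10^2 = 100 ≡ 21
53 = 32 + 16 + 4 + 1, so 67^53 ≡ 21·10·38·67 ≡ 67 (mod 79)
65·67 = 4355 ≡ 10 (mod 79)
10 ≡ 10 (mod 79), so the signature is genuine.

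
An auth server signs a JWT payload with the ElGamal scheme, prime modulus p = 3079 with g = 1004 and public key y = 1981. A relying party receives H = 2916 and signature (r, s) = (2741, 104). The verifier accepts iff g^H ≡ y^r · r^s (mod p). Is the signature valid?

Left side g^H mod p:
Squares mod 3079: 1004^1≡1004, 1004^2≡1183, 1004^4≡1623, 1004^8≡1584, 1004^16≡2750, 1004^32≡476, 1004^64≡1809, 1004^128≡2583, 1004^256≡2775, 1004^512≡46, 1004^1024≡2116, 1004^2048≡590
2916 = 2048 + 512 + 256 + 64 + 32 + 4, so 1004^2916 ≡ 590·46·2775·1809·476·1623 ≡ 729 (mod 3079)
Right side y^r · r^s mod p:
Squares mod 3079: 1981^1≡1981, 1981^2≡1715, 1981^4≡780, 1981^8≡1837, 1981^16≡3064, 1981^32≡225, 1981^64≡1361, 1981^128≡1842, 1981^256≡2985, 1981^512≡2678, 1981^1024≡693, 1981^2048≡3004
2741 = 2048 + 512 + 128 + 32 + 16 + 4 + 1, so 1981^2741 ≡ 3004·2678·1842·225·3064·780·1981 ≡ 2830 (mod 3079)
Squares mod 3079: 2741^1≡2741, 2741^2≡321, 2741^4≡1434, 2741^8≡2663, 2741^16≡632, 2741^32≡2233, 2741^64≡1388
104 = 64 + 32 + 8, so 2741^104 ≡ 1388·2233·2663 ≡ 739 (mod 3079)
2830·739 = 2091370 ≡ 729 (mod 3079)
729 ≡ 729 (mod 3079), so the signature is genuine.

valid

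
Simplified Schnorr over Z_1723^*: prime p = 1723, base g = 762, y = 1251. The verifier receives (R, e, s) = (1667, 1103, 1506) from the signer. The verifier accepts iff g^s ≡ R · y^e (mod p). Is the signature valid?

g^s mod p:
762^1506 mod 1723 = 1625
R · y^e mod p:
1251^1103 mod 1723 = 1294
1667·1294 = 2157098 ≡ 1625 (mod 1723)
1625 ≡ 1625 (mod 1723); signature holds.

valid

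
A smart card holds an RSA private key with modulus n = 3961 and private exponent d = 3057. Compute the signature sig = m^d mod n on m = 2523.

3475

Squares mod 3961: m^1≡2523, m^2≡202, m^4≡1194, m^8≡3637, m^16≡1990, m^32≡3061, m^64≡1956, m^128≡3571, m^256≡1582, m^512≡3333, m^1024≡2245, m^2048≡1633
3057 = 2048 + 512 + 256 + 128 + 64 + 32 + 16 + 1, so m^3057 ≡ 1633·3333·1582·3571·1956·3061·1990·2523 ≡ 3475 (mod 3961)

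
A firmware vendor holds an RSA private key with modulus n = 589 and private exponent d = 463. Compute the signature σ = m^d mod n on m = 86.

m^2 ≡ 86^2 = 7396 ≡ 328
m^4 ≡ 328^2 = 107584 ≡ 386
m^8 ≡ 386^2 = 148996 ≡ 568
m^16 ≡ 568^2 = 322624 ≡ 441
m^32 ≡ 441^2 = 194481 ≡ 111
m^64 ≡ 111^2 = 12321 ≡ 541
m^128 ≡ 541^2 = 292681 ≡ 537
m^256 ≡ 537^2 = 288369 ≡ 348
463 = 256 + 128 + 64 + 8 + 4 + 2 + 1, so m^463 ≡ 348·537·541·568·386·328·86 ≡ 260 (mod 589)

260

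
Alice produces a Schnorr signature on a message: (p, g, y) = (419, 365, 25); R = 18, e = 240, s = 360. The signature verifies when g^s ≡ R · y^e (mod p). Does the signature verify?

does not verify

g^s mod p:
365^2 = 133225 ≡ 402
365^4 ≡ 402^2 = 161604 ≡ 289
365^8 ≡ 289^2 = 83521 ≡ 140
365^16 ≡ 140^2 = 19600 ≡ 326
365^32 ≡ 326^2 = 106276 ≡ 269
365^64 ≡ 269^2 = 72361 ≡ 293
365^128 ≡ 293^2 = 85849 ≡ 373
365^256 ≡ 373^2 = 139129 ≡ 21
360 = 256 + 64 + 32 + 8, so 365^360 ≡ 21·293·269·140 ≡ 315 (mod 419)
R · y^e mod p:
25^2 = 625 ≡ 206
25^4 ≡ 206^2 = 42436 ≡ 117
25^8 ≡ 117^2 = 13689 ≡ 281
25^16 ≡ 281^2 = 78961 ≡ 189
25^32 ≡ 189^2 = 35721 ≡ 106
25^64 ≡ 106^2 = 11236 ≡ 342
25^128 ≡ 342^2 = 116964 ≡ 63
240 = 128 + 64 + 32 + 16, so 25^240 ≡ 63·342·106·189 ≡ 21 (mod 419)
18·21 = 378 ≡ 378 (mod 419)
315 ≠ 378; the check fails.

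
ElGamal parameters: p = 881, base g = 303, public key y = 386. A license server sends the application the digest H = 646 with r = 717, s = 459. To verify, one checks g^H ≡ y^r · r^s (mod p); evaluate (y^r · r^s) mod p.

Squares mod 881: 386^1≡386, 386^2≡107, 386^4≡877, 386^8≡16, 386^16≡256, 386^32≡342, 386^64≡672, 386^128≡512, 386^256≡487, 386^512≡180
717 = 512 + 128 + 64 + 8 + 4 + 1, so 386^717 ≡ 180·512·672·16·877·386 ≡ 527 (mod 881)
Squares mod 881: 717^1≡717, 717^2≡466, 717^4≡430, 717^8≡771, 717^16≡647, 717^32≡134, 717^64≡336, 717^128≡128, 717^256≡526
459 = 256 + 128 + 64 + 8 + 2 + 1, so 717^459 ≡ 526·128·336·771·466·717 ≡ 678 (mod 881)
y^r · r^s ≡ 527·678 = 357306 ≡ 501 (mod 881)

501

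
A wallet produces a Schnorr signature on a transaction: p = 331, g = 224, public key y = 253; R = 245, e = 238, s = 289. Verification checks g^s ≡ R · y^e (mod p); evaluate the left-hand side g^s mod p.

82

224^2 = 50176 ≡ 195
224^4 ≡ 195^2 = 38025 ≡ 291
224^8 ≡ 291^2 = 84681 ≡ 276
224^16 ≡ 276^2 = 76176 ≡ 46
224^32 ≡ 46^2 = 2116 ≡ 130
224^64 ≡ 130^2 = 16900 ≡ 19
224^128 ≡ 19^2 = 361 ≡ 30
224^256 ≡ 30^2 = 900 ≡ 238
289 = 256 + 32 + 1, so 224^289 ≡ 238·130·224 ≡ 82 (mod 331)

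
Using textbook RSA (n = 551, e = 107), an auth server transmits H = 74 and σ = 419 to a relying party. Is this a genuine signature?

forged

σ^2 ≡ 419^2 = 175561 ≡ 343
σ^4 ≡ 343^2 = 117649 ≡ 286
σ^8 ≡ 286^2 = 81796 ≡ 248
σ^16 ≡ 248^2 = 61504 ≡ 343
σ^32 ≡ 343^2 = 117649 ≡ 286
σ^64 ≡ 286^2 = 81796 ≡ 248
107 = 64 + 32 + 8 + 2 + 1, so σ^107 ≡ 248·286·248·343·419 ≡ 324 (mod 551)
324 ≠ 74, so verification fails.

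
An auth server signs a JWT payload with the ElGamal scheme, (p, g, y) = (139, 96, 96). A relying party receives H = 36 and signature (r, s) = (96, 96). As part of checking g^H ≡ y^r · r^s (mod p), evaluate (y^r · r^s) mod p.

1

96^2 = 9216 ≡ 42
96^4 ≡ 42^2 = 1764 ≡ 96
96^8 ≡ 96^2 = 9216 ≡ 42
96^16 ≡ 42^2 = 1764 ≡ 96
96^32 ≡ 96^2 = 9216 ≡ 42
96^64 ≡ 42^2 = 1764 ≡ 96
96 = 64 + 32, so 96^96 ≡ 96·42 ≡ 1 (mod 139)
96^2 = 9216 ≡ 42
96^4 ≡ 42^2 = 1764 ≡ 96
96^8 ≡ 96^2 = 9216 ≡ 42
96^16 ≡ 42^2 = 1764 ≡ 96
96^32 ≡ 96^2 = 9216 ≡ 42
96^64 ≡ 42^2 = 1764 ≡ 96
96 = 64 + 32, so 96^96 ≡ 96·42 ≡ 1 (mod 139)
y^r · r^s ≡ 1·1 = 1 ≡ 1 (mod 139)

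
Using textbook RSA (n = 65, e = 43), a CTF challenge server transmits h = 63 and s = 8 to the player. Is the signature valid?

invalid

Squares mod 65: s^1≡8, s^2≡64, s^4≡1, s^8≡1, s^16≡1, s^32≡1
43 = 32 + 8 + 2 + 1, so s^43 ≡ 1·1·64·8 ≡ 57 (mod 65)
57 ≠ 63, so verification fails.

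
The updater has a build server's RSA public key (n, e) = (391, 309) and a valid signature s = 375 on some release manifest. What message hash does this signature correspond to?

s^2 ≡ 375^2 = 140625 ≡ 256
s^4 ≡ 256^2 = 65536 ≡ 239
s^8 ≡ 239^2 = 57121 ≡ 35
s^16 ≡ 35^2 = 1225 ≡ 52
s^32 ≡ 52^2 = 2704 ≡ 358
s^64 ≡ 358^2 = 128164 ≡ 307
s^128 ≡ 307^2 = 94249 ≡ 18
s^256 ≡ 18^2 = 324
309 = 256 + 32 + 16 + 4 + 1, so s^309 ≡ 324·358·52·239·375 ≡ 375 (mod 391)

375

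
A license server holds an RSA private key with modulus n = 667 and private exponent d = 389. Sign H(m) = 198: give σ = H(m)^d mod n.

(H(m))^2 ≡ 198^2 = 39204 ≡ 518
(H(m))^4 ≡ 518^2 = 268324 ≡ 190
(H(m))^8 ≡ 190^2 = 36100 ≡ 82
(H(m))^16 ≡ 82^2 = 6724 ≡ 54
(H(m))^32 ≡ 54^2 = 2916 ≡ 248
(H(m))^64 ≡ 248^2 = 61504 ≡ 140
(H(m))^128 ≡ 140^2 = 19600 ≡ 257
(H(m))^256 ≡ 257^2 = 66049 ≡ 16
389 = 256 + 128 + 4 + 1, so (H(m))^389 ≡ 16·257·190·198 ≡ 132 (mod 667)

132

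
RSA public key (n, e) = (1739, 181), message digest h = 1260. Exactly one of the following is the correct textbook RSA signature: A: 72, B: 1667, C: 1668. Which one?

Candidate A: Squares mod 1739: 72^1≡72, 72^2≡1706, 72^4≡1089, 72^8≡1662, 72^16≡712, 72^32≡895, 72^64≡1085, 72^128≡1661; 181 = 128 + 32 + 16 + 4 + 1, so 72^181 ≡ 1661·895·712·1089·72 ≡ 479 (mod 1739)
Candidate B: Squares mod 1739: 1667^1≡1667, 1667^2≡1706, 1667^4≡1089, 1667^8≡1662, 1667^16≡712, 1667^32≡895, 1667^64≡1085, 1667^128≡1661; 181 = 128 + 32 + 16 + 4 + 1, so 1667^181 ≡ 1661·895·712·1089·1667 ≡ 1260 (mod 1739)
  → matches h = 1260
Candidate C: Squares mod 1739: 1668^1≡1668, 1668^2≡1563, 1668^4≡1413, 1668^8≡197, 1668^16≡551, 1668^32≡1015, 1668^64≡737, 1668^128≡601; 181 = 128 + 32 + 16 + 4 + 1, so 1668^181 ≡ 601·1015·551·1413·1668 ≡ 1261 (mod 1739)

B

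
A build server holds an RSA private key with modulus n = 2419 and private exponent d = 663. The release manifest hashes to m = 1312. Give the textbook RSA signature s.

Squares mod 2419: m^1≡1312, m^2≡1435, m^4≡656, m^8≡2173, m^16≡41, m^32≡1681, m^64≡369, m^128≡697, m^256≡2009, m^512≡1189
663 = 512 + 128 + 16 + 4 + 2 + 1, so m^663 ≡ 1189·697·41·656·1435·1312 ≡ 1517 (mod 2419)

1517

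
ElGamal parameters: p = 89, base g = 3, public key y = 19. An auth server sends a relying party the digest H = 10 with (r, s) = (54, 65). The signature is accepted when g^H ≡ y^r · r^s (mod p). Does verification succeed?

fails

Left side g^H mod p:
3^2 = 9
3^4 ≡ 9^2 = 81
3^8 ≡ 81^2 = 6561 ≡ 64
10 = 8 + 2, so 3^10 ≡ 64·9 ≡ 42 (mod 89)
Right side y^r · r^s mod p:
19^2 = 361 ≡ 5
19^4 ≡ 5^2 = 25
19^8 ≡ 25^2 = 625 ≡ 2
19^16 ≡ 2^2 = 4
19^32 ≡ 4^2 = 16
54 = 32 + 16 + 4 + 2, so 19^54 ≡ 16·4·25·5 ≡ 79 (mod 89)
54^2 = 2916 ≡ 68
54^4 ≡ 68^2 = 4624 ≡ 85
54^8 ≡ 85^2 = 7225 ≡ 16
54^16 ≡ 16^2 = 256 ≡ 78
54^32 ≡ 78^2 = 6084 ≡ 32
54^64 ≡ 32^2 = 1024 ≡ 45
65 = 64 + 1, so 54^65 ≡ 45·54 ≡ 27 (mod 89)
79·27 = 2133 ≡ 86 (mod 89)
42 ≠ 86, so verification fails.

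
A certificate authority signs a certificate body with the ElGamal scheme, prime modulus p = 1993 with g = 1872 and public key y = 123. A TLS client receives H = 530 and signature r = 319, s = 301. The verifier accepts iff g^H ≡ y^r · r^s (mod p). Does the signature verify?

Left side g^H mod p:
1872^2 = 3504384 ≡ 690
1872^4 ≡ 690^2 = 476100 ≡ 1766
1872^8 ≡ 1766^2 = 3118756 ≡ 1704
1872^16 ≡ 1704^2 = 2903616 ≡ 1808
1872^32 ≡ 1808^2 = 3268864 ≡ 344
1872^64 ≡ 344^2 = 118336 ≡ 749
1872^128 ≡ 749^2 = 561001 ≡ 968
1872^256 ≡ 968^2 = 937024 ≡ 314
1872^512 ≡ 314^2 = 98596 ≡ 939
530 = 512 + 16 + 2, so 1872^530 ≡ 939·1808·690 ≡ 1649 (mod 1993)
Right side y^r · r^s mod p:
123^2 = 15129 ≡ 1178
123^4 ≡ 1178^2 = 1387684 ≡ 556
123^8 ≡ 556^2 = 309136 ≡ 221
123^16 ≡ 221^2 = 48841 ≡ 1009
123^32 ≡ 1009^2 = 1018081 ≡ 1651
123^64 ≡ 1651^2 = 2725801 ≡ 1370
123^128 ≡ 1370^2 = 1876900 ≡ 1487
123^256 ≡ 1487^2 = 2211169 ≡ 932
319 = 256 + 32 + 16 + 8 + 4 + 2 + 1, so 123^319 ≡ 932·1651·1009·221·556·1178·123 ≡ 351 (mod 1993)
319^2 = 101761 ≡ 118
319^4 ≡ 118^2 = 13924 ≡ 1966
319^8 ≡ 1966^2 = 3865156 ≡ 729
319^16 ≡ 729^2 = 531441 ≡ 1303
319^32 ≡ 1303^2 = 1697809 ≡ 1766
319^64 ≡ 1766^2 = 3118756 ≡ 1704
319^128 ≡ 1704^2 = 2903616 ≡ 1808
319^256 ≡ 1808^2 = 3268864 ≡ 344
301 = 256 + 32 + 8 + 4 + 1, so 319^301 ≡ 344·1766·729·1966·319 ≡ 1816 (mod 1993)
351·1816 = 637416 ≡ 1649 (mod 1993)
1649 ≡ 1649 (mod 1993), so the signature is genuine.

verifies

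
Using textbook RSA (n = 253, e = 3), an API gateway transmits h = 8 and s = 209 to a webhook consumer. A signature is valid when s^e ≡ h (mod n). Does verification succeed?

fails

Squares mod 253: s^1≡209, s^2≡165
3 = 2 + 1, so s^3 ≡ 165·209 ≡ 77 (mod 253)
s^3 mod 253 = 77, but h = 8.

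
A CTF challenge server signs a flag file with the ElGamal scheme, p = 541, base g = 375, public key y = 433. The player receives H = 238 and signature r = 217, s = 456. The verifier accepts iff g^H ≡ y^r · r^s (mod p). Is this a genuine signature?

genuine

Left side g^H mod p:
Squares mod 541: 375^1≡375, 375^2≡506, 375^4≡143, 375^8≡432, 375^16≡520, 375^32≡441, 375^64≡262, 375^128≡478
238 = 128 + 64 + 32 + 8 + 4 + 2, so 375^238 ≡ 478·262·441·432·143·506 ≡ 330 (mod 541)
Right side y^r · r^s mod p:
Squares mod 541: 433^1≡433, 433^2≡303, 433^4≡380, 433^8≡494, 433^16≡45, 433^32≡402, 433^64≡386, 433^128≡221
217 = 128 + 64 + 16 + 8 + 1, so 433^217 ≡ 221·386·45·494·433 ≡ 262 (mod 541)
Squares mod 541: 217^1≡217, 217^2≡22, 217^4≡484, 217^8≡3, 217^16≡9, 217^32≡81, 217^64≡69, 217^128≡433, 217^256≡303
456 = 256 + 128 + 64 + 8, so 217^456 ≡ 303·433·69·3 ≡ 534 (mod 541)
262·534 = 139908 ≡ 330 (mod 541)
330 ≡ 330 (mod 541), so the signature is genuine.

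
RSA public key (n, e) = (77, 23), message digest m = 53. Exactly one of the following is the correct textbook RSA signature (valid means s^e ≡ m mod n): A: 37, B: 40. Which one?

A

Candidate A: 37^2 = 1369 ≡ 60; 37^4 ≡ 60^2 = 3600 ≡ 58; 37^8 ≡ 58^2 = 3364 ≡ 53; 37^16 ≡ 53^2 = 2809 ≡ 37; 23 = 16 + 4 + 2 + 1, so 37^23 ≡ 37·58·60·37 ≡ 53 (mod 77)
  → matches m = 53
Candidate B: 40^2 = 1600 ≡ 60; 40^4 ≡ 60^2 = 3600 ≡ 58; 40^8 ≡ 58^2 = 3364 ≡ 53; 40^16 ≡ 53^2 = 2809 ≡ 37; 23 = 16 + 4 + 2 + 1, so 40^23 ≡ 37·58·60·40 ≡ 24 (mod 77)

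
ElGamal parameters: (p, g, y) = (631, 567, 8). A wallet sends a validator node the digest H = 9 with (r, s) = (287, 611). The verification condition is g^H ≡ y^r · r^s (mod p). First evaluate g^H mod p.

119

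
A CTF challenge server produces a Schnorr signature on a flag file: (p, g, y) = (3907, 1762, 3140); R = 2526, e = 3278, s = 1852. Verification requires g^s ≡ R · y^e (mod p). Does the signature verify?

does not verify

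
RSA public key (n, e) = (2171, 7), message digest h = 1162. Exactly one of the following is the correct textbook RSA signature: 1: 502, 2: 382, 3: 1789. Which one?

3

Candidate 1: Squares mod 2171: 502^1≡502, 502^2≡168, 502^4≡1; 7 = 4 + 2 + 1, so 502^7 ≡ 1·168·502 ≡ 1838 (mod 2171)
Candidate 2: Squares mod 2171: 382^1≡382, 382^2≡467, 382^4≡989; 7 = 4 + 2 + 1, so 382^7 ≡ 989·467·382 ≡ 1009 (mod 2171)
Candidate 3: Squares mod 2171: 1789^1≡1789, 1789^2≡467, 1789^4≡989; 7 = 4 + 2 + 1, so 1789^7 ≡ 989·467·1789 ≡ 1162 (mod 2171)
  → matches h = 1162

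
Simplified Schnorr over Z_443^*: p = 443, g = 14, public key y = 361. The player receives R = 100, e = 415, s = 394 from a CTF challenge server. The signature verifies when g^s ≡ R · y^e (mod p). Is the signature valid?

g^s mod p:
14^394 mod 443 = 156
R · y^e mod p:
361^415 mod 443 = 37
100·37 = 3700 ≡ 156 (mod 443)
156 ≡ 156 (mod 443); signature holds.

valid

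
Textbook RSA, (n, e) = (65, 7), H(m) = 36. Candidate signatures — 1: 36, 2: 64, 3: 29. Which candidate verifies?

1

Candidate 1: 36^7 mod 65 = 36
  → matches H(m) = 36
Candidate 2: 64^7 mod 65 = 64
Candidate 3: 29^7 mod 65 = 29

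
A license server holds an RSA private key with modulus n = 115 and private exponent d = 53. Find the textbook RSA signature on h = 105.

95

h^53 mod 115 = 95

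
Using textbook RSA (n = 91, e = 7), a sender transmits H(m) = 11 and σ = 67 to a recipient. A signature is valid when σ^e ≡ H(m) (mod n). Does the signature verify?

verifies

σ^2 ≡ 67^2 = 4489 ≡ 30
σ^4 ≡ 30^2 = 900 ≡ 81
7 = 4 + 2 + 1, so σ^7 ≡ 81·30·67 ≡ 11 (mod 91)
Since 11 equals the digest 11, verification succeeds.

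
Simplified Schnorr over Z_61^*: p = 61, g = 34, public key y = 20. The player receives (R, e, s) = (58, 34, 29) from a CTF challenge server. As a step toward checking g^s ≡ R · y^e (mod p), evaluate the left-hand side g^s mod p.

34^2 = 1156 ≡ 58
34^4 ≡ 58^2 = 3364 ≡ 9
34^8 ≡ 9^2 = 81 ≡ 20
34^16 ≡ 20^2 = 400 ≡ 34
29 = 16 + 8 + 4 + 1, so 34^29 ≡ 34·20·9·34 ≡ 9 (mod 61)

9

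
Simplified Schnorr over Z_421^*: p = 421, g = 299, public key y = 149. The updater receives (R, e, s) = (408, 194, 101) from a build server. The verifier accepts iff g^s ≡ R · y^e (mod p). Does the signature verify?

g^s mod p:
299^101 mod 421 = 312
R · y^e mod p:
149^194 mod 421 = 237
408·237 = 96696 ≡ 287 (mod 421)
312 ≠ 287; the check fails.

does not verify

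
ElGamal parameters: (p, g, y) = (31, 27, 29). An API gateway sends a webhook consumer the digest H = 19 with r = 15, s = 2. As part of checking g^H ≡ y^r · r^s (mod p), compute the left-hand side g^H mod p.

23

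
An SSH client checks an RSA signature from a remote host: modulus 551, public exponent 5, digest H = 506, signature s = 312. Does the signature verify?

s^5 mod 551 = 506
506 = H, so the signature checks out.

verifies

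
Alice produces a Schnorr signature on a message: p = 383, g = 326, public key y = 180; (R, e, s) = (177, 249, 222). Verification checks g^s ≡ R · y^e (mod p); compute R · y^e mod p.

171

180^249 mod 383 = 358
R · y^e ≡ 177·358 = 63366 ≡ 171 (mod 383)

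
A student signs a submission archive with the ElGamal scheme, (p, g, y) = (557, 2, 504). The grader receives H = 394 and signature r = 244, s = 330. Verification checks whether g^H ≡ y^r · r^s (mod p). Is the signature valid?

Left side g^H mod p:
2^2 = 4
2^4 ≡ 4^2 = 16
2^8 ≡ 16^2 = 256
2^16 ≡ 256^2 = 65536 ≡ 367
2^32 ≡ 367^2 = 134689 ≡ 452
2^64 ≡ 452^2 = 204304 ≡ 442
2^128 ≡ 442^2 = 195364 ≡ 414
2^256 ≡ 414^2 = 171396 ≡ 397
394 = 256 + 128 + 8 + 2, so 2^394 ≡ 397·414·256·4 ≡ 29 (mod 557)
Right side y^r · r^s mod p:
504^2 = 254016 ≡ 24
504^4 ≡ 24^2 = 576 ≡ 19
504^8 ≡ 19^2 = 361
504^16 ≡ 361^2 = 130321 ≡ 540
504^32 ≡ 540^2 = 291600 ≡ 289
504^64 ≡ 289^2 = 83521 ≡ 528
504^128 ≡ 528^2 = 278784 ≡ 284
244 = 128 + 64 + 32 + 16 + 4, so 504^244 ≡ 284·528·289·540·19 ≡ 515 (mod 557)
244^2 = 59536 ≡ 494
244^4 ≡ 494^2 = 244036 ≡ 70
244^8 ≡ 70^2 = 4900 ≡ 444
244^16 ≡ 444^2 = 197136 ≡ 515
244^32 ≡ 515^2 = 265225 ≡ 93
244^64 ≡ 93^2 = 8649 ≡ 294
244^128 ≡ 294^2 = 86436 ≡ 101
244^256 ≡ 101^2 = 10201 ≡ 175
330 = 256 + 64 + 8 + 2, so 244^330 ≡ 175·294·444·494 ≡ 490 (mod 557)
515·490 = 252350 ≡ 29 (mod 557)
29 ≡ 29 (mod 557), so the signature is genuine.

valid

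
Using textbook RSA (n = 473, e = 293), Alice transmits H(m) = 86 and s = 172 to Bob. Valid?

s^293 mod 473 = 387
s^293 mod 473 = 387, but H(m) = 86.

no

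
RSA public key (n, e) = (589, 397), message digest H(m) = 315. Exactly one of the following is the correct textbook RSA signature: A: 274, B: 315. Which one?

B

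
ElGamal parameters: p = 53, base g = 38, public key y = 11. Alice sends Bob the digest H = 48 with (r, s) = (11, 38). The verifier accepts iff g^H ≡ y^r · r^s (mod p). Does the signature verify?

does not verify

Left side g^H mod p:
38^2 = 1444 ≡ 13
38^4 ≡ 13^2 = 169 ≡ 10
38^8 ≡ 10^2 = 100 ≡ 47
38^16 ≡ 47^2 = 2209 ≡ 36
38^32 ≡ 36^2 = 1296 ≡ 24
48 = 32 + 16, so 38^48 ≡ 24·36 ≡ 16 (mod 53)
Right side y^r · r^s mod p:
11^2 = 121 ≡ 15
11^4 ≡ 15^2 = 225 ≡ 13
11^8 ≡ 13^2 = 169 ≡ 10
11 = 8 + 2 + 1, so 11^11 ≡ 10·15·11 ≡ 7 (mod 53)
11^2 = 121 ≡ 15
11^4 ≡ 15^2 = 225 ≡ 13
11^8 ≡ 13^2 = 169 ≡ 10
11^16 ≡ 10^2 = 100 ≡ 47
11^32 ≡ 47^2 = 2209 ≡ 36
38 = 32 + 4 + 2, so 11^38 ≡ 36·13·15 ≡ 24 (mod 53)
7·24 = 168 ≡ 9 (mod 53)
16 ≠ 9, so verification fails.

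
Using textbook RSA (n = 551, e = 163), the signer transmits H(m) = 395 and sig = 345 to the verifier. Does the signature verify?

does not verify

sig^2 ≡ 345^2 = 119025 ≡ 9
sig^4 ≡ 9^2 = 81
sig^8 ≡ 81^2 = 6561 ≡ 500
sig^16 ≡ 500^2 = 250000 ≡ 397
sig^32 ≡ 397^2 = 157609 ≡ 23
sig^64 ≡ 23^2 = 529
sig^128 ≡ 529^2 = 279841 ≡ 484
163 = 128 + 32 + 2 + 1, so sig^163 ≡ 484·23·9·345 ≡ 79 (mod 551)
79 ≠ 395, so verification fails.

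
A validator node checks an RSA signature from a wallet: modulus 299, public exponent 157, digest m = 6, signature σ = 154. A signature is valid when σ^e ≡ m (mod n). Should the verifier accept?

reject

Squares mod 299: σ^1≡154, σ^2≡95, σ^4≡55, σ^8≡35, σ^16≡29, σ^32≡243, σ^64≡146, σ^128≡87
157 = 128 + 16 + 8 + 4 + 1, so σ^157 ≡ 87·29·35·55·154 ≡ 232 (mod 299)
232 ≠ 6, so verification fails.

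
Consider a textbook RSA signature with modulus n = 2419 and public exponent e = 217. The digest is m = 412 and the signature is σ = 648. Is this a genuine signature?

Squares mod 2419: σ^1≡648, σ^2≡1417, σ^4≡119, σ^8≡2066, σ^16≡1240, σ^32≡1535, σ^64≡119, σ^128≡2066
217 = 128 + 64 + 16 + 8 + 1, so σ^217 ≡ 2066·119·1240·2066·648 ≡ 412 (mod 2419)
σ^217 mod 2419 = 412 matches m.

genuine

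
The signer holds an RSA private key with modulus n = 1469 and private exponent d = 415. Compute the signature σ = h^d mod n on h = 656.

215

Squares mod 1469: h^1≡656, h^2≡1388, h^4≡685, h^8≡614, h^16≡932, h^32≡445, h^64≡1179, h^128≡367, h^256≡1010
415 = 256 + 128 + 16 + 8 + 4 + 2 + 1, so h^415 ≡ 1010·367·932·614·685·1388·656 ≡ 215 (mod 1469)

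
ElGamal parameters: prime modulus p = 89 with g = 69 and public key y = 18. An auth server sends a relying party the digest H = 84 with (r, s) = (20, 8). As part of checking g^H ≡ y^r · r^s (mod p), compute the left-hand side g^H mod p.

69^2 = 4761 ≡ 44
69^4 ≡ 44^2 = 1936 ≡ 67
69^8 ≡ 67^2 = 4489 ≡ 39
69^16 ≡ 39^2 = 1521 ≡ 8
69^32 ≡ 8^2 = 64
69^64 ≡ 64^2 = 4096 ≡ 2
84 = 64 + 16 + 4, so 69^84 ≡ 2·8·67 ≡ 4 (mod 89)

4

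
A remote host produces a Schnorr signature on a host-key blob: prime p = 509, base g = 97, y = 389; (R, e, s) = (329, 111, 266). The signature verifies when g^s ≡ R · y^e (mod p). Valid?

no

g^s mod p:
97^2 = 9409 ≡ 247
97^4 ≡ 247^2 = 61009 ≡ 438
97^8 ≡ 438^2 = 191844 ≡ 460
97^16 ≡ 460^2 = 211600 ≡ 365
97^32 ≡ 365^2 = 133225 ≡ 376
97^64 ≡ 376^2 = 141376 ≡ 383
97^128 ≡ 383^2 = 146689 ≡ 97
97^256 ≡ 97^2 = 9409 ≡ 247
266 = 256 + 8 + 2, so 97^266 ≡ 247·460·247 ≡ 425 (mod 509)
R · y^e mod p:
389^2 = 151321 ≡ 148
389^4 ≡ 148^2 = 21904 ≡ 17
389^8 ≡ 17^2 = 289
389^16 ≡ 289^2 = 83521 ≡ 45
389^32 ≡ 45^2 = 2025 ≡ 498
389^64 ≡ 498^2 = 248004 ≡ 121
111 = 64 + 32 + 8 + 4 + 2 + 1, so 389^111 ≡ 121·498·289·17·148·389 ≡ 181 (mod 509)
329·181 = 59549 ≡ 505 (mod 509)
425 ≠ 505; the check fails.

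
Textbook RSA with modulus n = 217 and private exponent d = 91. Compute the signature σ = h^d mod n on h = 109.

h^91 mod 217 = 109

109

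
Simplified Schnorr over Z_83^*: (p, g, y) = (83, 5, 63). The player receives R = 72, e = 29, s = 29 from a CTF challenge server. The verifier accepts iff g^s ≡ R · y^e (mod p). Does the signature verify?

g^s mod p:
5^29 mod 83 = 67
R · y^e mod p:
63^29 mod 83 = 9
72·9 = 648 ≡ 67 (mod 83)
67 ≡ 67 (mod 83); signature holds.

verifies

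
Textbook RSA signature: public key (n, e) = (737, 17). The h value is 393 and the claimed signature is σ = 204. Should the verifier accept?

Squares mod 737: σ^1≡204, σ^2≡344, σ^4≡416, σ^8≡598, σ^16≡159
17 = 16 + 1, so σ^17 ≡ 159·204 ≡ 8 (mod 737)
8 ≠ 393, so verification fails.

reject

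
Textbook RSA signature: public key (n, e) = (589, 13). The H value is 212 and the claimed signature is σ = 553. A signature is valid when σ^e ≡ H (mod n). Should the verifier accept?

accept

Squares mod 589: σ^1≡553, σ^2≡118, σ^4≡377, σ^8≡180
13 = 8 + 4 + 1, so σ^13 ≡ 180·377·553 ≡ 212 (mod 589)
σ^13 mod 589 = 212 matches H.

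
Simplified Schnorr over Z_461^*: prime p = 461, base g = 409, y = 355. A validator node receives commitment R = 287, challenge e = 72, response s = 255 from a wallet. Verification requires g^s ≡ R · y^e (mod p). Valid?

g^s mod p:
409^2 = 167281 ≡ 399
409^4 ≡ 399^2 = 159201 ≡ 156
409^8 ≡ 156^2 = 24336 ≡ 364
409^16 ≡ 364^2 = 132496 ≡ 189
409^32 ≡ 189^2 = 35721 ≡ 224
409^64 ≡ 224^2 = 50176 ≡ 388
409^128 ≡ 388^2 = 150544 ≡ 258
255 = 128 + 64 + 32 + 16 + 8 + 4 + 2 + 1, so 409^255 ≡ 258·388·224·189·364·156·399·409 ≡ 32 (mod 461)
R · y^e mod p:
355^2 = 126025 ≡ 172
355^4 ≡ 172^2 = 29584 ≡ 80
355^8 ≡ 80^2 = 6400 ≡ 407
355^16 ≡ 407^2 = 165649 ≡ 150
355^32 ≡ 150^2 = 22500 ≡ 372
355^64 ≡ 372^2 = 138384 ≡ 84
72 = 64 + 8, so 355^72 ≡ 84·407 ≡ 74 (mod 461)
287·74 = 21238 ≡ 32 (mod 461)
32 ≡ 32 (mod 461); signature holds.

yes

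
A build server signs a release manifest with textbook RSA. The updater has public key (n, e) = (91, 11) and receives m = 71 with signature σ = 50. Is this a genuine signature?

genuine

σ^2 ≡ 50^2 = 2500 ≡ 43
σ^4 ≡ 43^2 = 1849 ≡ 29
σ^8 ≡ 29^2 = 841 ≡ 22
11 = 8 + 2 + 1, so σ^11 ≡ 22·43·50 ≡ 71 (mod 91)
71 = m, so the signature checks out.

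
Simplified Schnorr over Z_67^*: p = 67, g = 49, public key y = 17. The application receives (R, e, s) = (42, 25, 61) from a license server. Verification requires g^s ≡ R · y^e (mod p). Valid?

no

g^s mod p:
49^61 mod 67 = 65
R · y^e mod p:
17^25 mod 67 = 10
42·10 = 420 ≡ 18 (mod 67)
65 ≠ 18; the check fails.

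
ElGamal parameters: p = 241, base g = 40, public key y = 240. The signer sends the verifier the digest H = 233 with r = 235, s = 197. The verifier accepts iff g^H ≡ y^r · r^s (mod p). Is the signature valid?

valid

Left side g^H mod p:
Squares mod 241: 40^1≡40, 40^2≡154, 40^4≡98, 40^8≡205, 40^16≡91, 40^32≡87, 40^64≡98, 40^128≡205
233 = 128 + 64 + 32 + 8 + 1, so 40^233 ≡ 205·98·87·205·40 ≡ 106 (mod 241)
Right side y^r · r^s mod p:
Squares mod 241: 240^1≡240, 240^2≡1, 240^4≡1, 240^8≡1, 240^16≡1, 240^32≡1, 240^64≡1, 240^128≡1
235 = 128 + 64 + 32 + 8 + 2 + 1, so 240^235 ≡ 1·1·1·1·1·240 ≡ 240 (mod 241)
Squares mod 241: 235^1≡235, 235^2≡36, 235^4≡91, 235^8≡87, 235^16≡98, 235^32≡205, 235^64≡91, 235^128≡87
197 = 128 + 64 + 4 + 1, so 235^197 ≡ 87·91·91·235 ≡ 135 (mod 241)
240·135 = 32400 ≡ 106 (mod 241)
106 ≡ 106 (mod 241), so the signature is genuine.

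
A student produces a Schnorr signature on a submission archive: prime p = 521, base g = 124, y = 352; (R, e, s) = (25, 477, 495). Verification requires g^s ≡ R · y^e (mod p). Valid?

yes

g^s mod p:
124^2 = 15376 ≡ 267
124^4 ≡ 267^2 = 71289 ≡ 433
124^8 ≡ 433^2 = 187489 ≡ 450
124^16 ≡ 450^2 = 202500 ≡ 352
124^32 ≡ 352^2 = 123904 ≡ 427
124^64 ≡ 427^2 = 182329 ≡ 500
124^128 ≡ 500^2 = 250000 ≡ 441
124^256 ≡ 441^2 = 194481 ≡ 148
495 = 256 + 128 + 64 + 32 + 8 + 4 + 2 + 1, so 124^495 ≡ 148·441·500·427·450·433·267·124 ≡ 422 (mod 521)
R · y^e mod p:
352^2 = 123904 ≡ 427
352^4 ≡ 427^2 = 182329 ≡ 500
352^8 ≡ 500^2 = 250000 ≡ 441
352^16 ≡ 441^2 = 194481 ≡ 148
352^32 ≡ 148^2 = 21904 ≡ 22
352^64 ≡ 22^2 = 484
352^128 ≡ 484^2 = 234256 ≡ 327
352^256 ≡ 327^2 = 106929 ≡ 124
477 = 256 + 128 + 64 + 16 + 8 + 4 + 1, so 352^477 ≡ 124·327·484·148·441·500·352 ≡ 392 (mod 521)
25·392 = 9800 ≡ 422 (mod 521)
422 ≡ 422 (mod 521); signature holds.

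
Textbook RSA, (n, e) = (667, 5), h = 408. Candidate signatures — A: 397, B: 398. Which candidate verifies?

B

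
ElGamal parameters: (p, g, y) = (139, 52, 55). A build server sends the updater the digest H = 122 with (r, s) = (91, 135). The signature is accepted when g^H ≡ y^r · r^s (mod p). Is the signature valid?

valid

Left side g^H mod p:
Squares mod 139: 52^1≡52, 52^2≡63, 52^4≡77, 52^8≡91, 52^16≡80, 52^32≡6, 52^64≡36
122 = 64 + 32 + 16 + 8 + 2, so 52^122 ≡ 36·6·80·91·63 ≡ 106 (mod 139)
Right side y^r · r^s mod p:
Squares mod 139: 55^1≡55, 55^2≡106, 55^4≡116, 55^8≡112, 55^16≡34, 55^32≡44, 55^64≡129
91 = 64 + 16 + 8 + 2 + 1, so 55^91 ≡ 129·34·112·106·55 ≡ 91 (mod 139)
Squares mod 139: 91^1≡91, 91^2≡80, 91^4≡6, 91^8≡36, 91^16≡45, 91^32≡79, 91^64≡125, 91^128≡57
135 = 128 + 4 + 2 + 1, so 91^135 ≡ 57·6·80·91 ≡ 131 (mod 139)
91·131 = 11921 ≡ 106 (mod 139)
106 ≡ 106 (mod 139), so the signature is genuine.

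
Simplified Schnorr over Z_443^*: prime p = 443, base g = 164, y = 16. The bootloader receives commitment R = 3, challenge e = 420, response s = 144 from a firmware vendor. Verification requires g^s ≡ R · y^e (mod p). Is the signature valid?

g^s mod p:
164^2 = 26896 ≡ 316
164^4 ≡ 316^2 = 99856 ≡ 181
164^8 ≡ 181^2 = 32761 ≡ 422
164^16 ≡ 422^2 = 178084 ≡ 441
164^32 ≡ 441^2 = 194481 ≡ 4
164^64 ≡ 4^2 = 16
164^128 ≡ 16^2 = 256
144 = 128 + 16, so 164^144 ≡ 256·441 ≡ 374 (mod 443)
R · y^e mod p:
16^2 = 256
16^4 ≡ 256^2 = 65536 ≡ 415
16^8 ≡ 415^2 = 172225 ≡ 341
16^16 ≡ 341^2 = 116281 ≡ 215
16^32 ≡ 215^2 = 46225 ≡ 153
16^64 ≡ 153^2 = 23409 ≡ 373
16^128 ≡ 373^2 = 139129 ≡ 27
16^256 ≡ 27^2 = 729 ≡ 286
420 = 256 + 128 + 32 + 4, so 16^420 ≡ 286·27·153·415 ≡ 420 (mod 443)
3·420 = 1260 ≡ 374 (mod 443)
374 ≡ 374 (mod 443); signature holds.

valid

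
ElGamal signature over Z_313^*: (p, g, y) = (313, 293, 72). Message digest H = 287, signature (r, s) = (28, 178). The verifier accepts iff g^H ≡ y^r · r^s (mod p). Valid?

no

Left side g^H mod p:
293^2 = 85849 ≡ 87
293^4 ≡ 87^2 = 7569 ≡ 57
293^8 ≡ 57^2 = 3249 ≡ 119
293^16 ≡ 119^2 = 14161 ≡ 76
293^32 ≡ 76^2 = 5776 ≡ 142
293^64 ≡ 142^2 = 20164 ≡ 132
293^128 ≡ 132^2 = 17424 ≡ 209
293^256 ≡ 209^2 = 43681 ≡ 174
287 = 256 + 16 + 8 + 4 + 2 + 1, so 293^287 ≡ 174·76·119·57·87·293 ≡ 267 (mod 313)
Right side y^r · r^s mod p:
72^2 = 5184 ≡ 176
72^4 ≡ 176^2 = 30976 ≡ 302
72^8 ≡ 302^2 = 91204 ≡ 121
72^16 ≡ 121^2 = 14641 ≡ 243
28 = 16 + 8 + 4, so 72^28 ≡ 243·121·302 ≡ 209 (mod 313)
28^2 = 784 ≡ 158
28^4 ≡ 158^2 = 24964 ≡ 237
28^8 ≡ 237^2 = 56169 ≡ 142
28^16 ≡ 142^2 = 20164 ≡ 132
28^32 ≡ 132^2 = 17424 ≡ 209
28^64 ≡ 209^2 = 43681 ≡ 174
28^128 ≡ 174^2 = 30276 ≡ 228
178 = 128 + 32 + 16 + 2, so 28^178 ≡ 228·209·132·158 ≡ 24 (mod 313)
209·24 = 5016 ≡ 8 (mod 313)
267 ≠ 8, so verification fails.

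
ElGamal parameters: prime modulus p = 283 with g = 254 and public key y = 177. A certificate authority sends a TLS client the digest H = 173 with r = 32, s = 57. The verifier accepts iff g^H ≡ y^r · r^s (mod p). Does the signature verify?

Left side g^H mod p:
Squares mod 283: 254^1≡254, 254^2≡275, 254^4≡64, 254^8≡134, 254^16≡127, 254^32≡281, 254^64≡4, 254^128≡16
173 = 128 + 32 + 8 + 4 + 1, so 254^173 ≡ 16·281·134·64·254 ≡ 2 (mod 283)
Right side y^r · r^s mod p:
Squares mod 283: 177^1≡177, 177^2≡199, 177^4≡264, 177^8≡78, 177^16≡141, 177^32≡71
177^32 ≡ 71 (mod 283)
Squares mod 283: 32^1≡32, 32^2≡175, 32^4≡61, 32^8≡42, 32^16≡66, 32^32≡111
57 = 32 + 16 + 8 + 1, so 32^57 ≡ 111·66·42·32 ≡ 8 (mod 283)
71·8 = 568 ≡ 2 (mod 283)
2 ≡ 2 (mod 283), so the signature is genuine.

verifies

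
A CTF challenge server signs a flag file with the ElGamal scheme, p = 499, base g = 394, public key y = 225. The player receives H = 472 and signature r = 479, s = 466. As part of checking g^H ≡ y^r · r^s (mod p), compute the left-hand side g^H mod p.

394^2 = 155236 ≡ 47
394^4 ≡ 47^2 = 2209 ≡ 213
394^8 ≡ 213^2 = 45369 ≡ 459
394^16 ≡ 459^2 = 210681 ≡ 103
394^32 ≡ 103^2 = 10609 ≡ 130
394^64 ≡ 130^2 = 16900 ≡ 433
394^128 ≡ 433^2 = 187489 ≡ 364
394^256 ≡ 364^2 = 132496 ≡ 261
472 = 256 + 128 + 64 + 16 + 8, so 394^472 ≡ 261·364·433·103·459 ≡ 196 (mod 499)

196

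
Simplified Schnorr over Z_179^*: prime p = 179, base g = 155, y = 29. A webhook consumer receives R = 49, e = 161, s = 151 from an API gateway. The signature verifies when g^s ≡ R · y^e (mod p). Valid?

no

g^s mod p:
155^2 = 24025 ≡ 39
155^4 ≡ 39^2 = 1521 ≡ 89
155^8 ≡ 89^2 = 7921 ≡ 45
155^16 ≡ 45^2 = 2025 ≡ 56
155^32 ≡ 56^2 = 3136 ≡ 93
155^64 ≡ 93^2 = 8649 ≡ 57
155^128 ≡ 57^2 = 3249 ≡ 27
151 = 128 + 16 + 4 + 2 + 1, so 155^151 ≡ 27·56·89·39·155 ≡ 29 (mod 179)
R · y^e mod p:
29^2 = 841 ≡ 125
29^4 ≡ 125^2 = 15625 ≡ 52
29^8 ≡ 52^2 = 2704 ≡ 19
29^16 ≡ 19^2 = 361 ≡ 3
29^32 ≡ 3^2 = 9
29^64 ≡ 9^2 = 81
29^128 ≡ 81^2 = 6561 ≡ 117
161 = 128 + 32 + 1, so 29^161 ≡ 117·9·29 ≡ 107 (mod 179)
49·107 = 5243 ≡ 52 (mod 179)
29 ≠ 52; the check fails.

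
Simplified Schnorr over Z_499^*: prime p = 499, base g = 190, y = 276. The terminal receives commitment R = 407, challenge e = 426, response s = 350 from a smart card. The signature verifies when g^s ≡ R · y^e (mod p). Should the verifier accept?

g^s mod p:
Squares mod 499: 190^1≡190, 190^2≡172, 190^4≡143, 190^8≡489, 190^16≡100, 190^32≡20, 190^64≡400, 190^128≡320, 190^256≡105
350 = 256 + 64 + 16 + 8 + 4 + 2, so 190^350 ≡ 105·400·100·489·143·172 ≡ 91 (mod 499)
R · y^e mod p:
Squares mod 499: 276^1≡276, 276^2≡328, 276^4≡299, 276^8≡80, 276^16≡412, 276^32≡84, 276^64≡70, 276^128≡409, 276^256≡116
426 = 256 + 128 + 32 + 8 + 2, so 276^426 ≡ 116·409·84·80·328 ≡ 9 (mod 499)
407·9 = 3663 ≡ 170 (mod 499)
91 ≠ 170; the check fails.

reject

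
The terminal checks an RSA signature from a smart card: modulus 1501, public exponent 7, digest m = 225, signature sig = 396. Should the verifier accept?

sig^2 ≡ 396^2 = 156816 ≡ 712
sig^4 ≡ 712^2 = 506944 ≡ 1107
7 = 4 + 2 + 1, so sig^7 ≡ 1107·712·396 ≡ 1423 (mod 1501)
The recovered value 1423 does not match the digest 225.

reject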